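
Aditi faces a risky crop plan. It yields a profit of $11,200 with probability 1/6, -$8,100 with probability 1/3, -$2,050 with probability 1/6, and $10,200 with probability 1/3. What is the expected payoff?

$2,225

EV = 1/6 × 11200 + 1/3 × (-8100) + 1/6 × (-2050) + 1/3 × 10200 = 1866.6667 − 2700 − 341.6667 + 3400 = 2225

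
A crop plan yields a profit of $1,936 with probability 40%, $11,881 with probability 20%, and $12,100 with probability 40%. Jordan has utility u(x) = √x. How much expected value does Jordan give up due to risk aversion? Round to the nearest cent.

$1,035.04

E[u] = 0.4·√1936 + 0.2·√11881 + 0.4·√12100 = 0.4·44 + 0.2·109 + 0.4·110 = 83.4
CE = (83.4)² = 6955.56
Risk premium = EV − CE = 7990.6 − 6955.56 = 1035.04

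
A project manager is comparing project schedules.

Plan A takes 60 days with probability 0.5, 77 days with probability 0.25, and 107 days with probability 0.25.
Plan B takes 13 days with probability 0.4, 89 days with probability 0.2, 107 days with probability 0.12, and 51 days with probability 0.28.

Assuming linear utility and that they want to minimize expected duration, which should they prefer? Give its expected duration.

Plan B (50.12 days)

Plan A = 0.5 × 60 + 0.25 × 77 + 0.25 × 107 = 30 + 19.25 + 26.75 = 76
Plan B = 0.4 × 13 + 0.2 × 89 + 0.12 × 107 + 0.28 × 51 = 5.2 + 17.8 + 12.84 + 14.28 = 50.12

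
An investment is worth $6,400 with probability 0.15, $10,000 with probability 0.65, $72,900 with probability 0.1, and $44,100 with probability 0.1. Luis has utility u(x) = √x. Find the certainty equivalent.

E[u] = 0.15·√6400 + 0.65·√10000 + 0.1·√72900 + 0.1·√44100 = 0.15·80 + 0.65·100 + 0.1·270 + 0.1·210 = 125
CE = (125)² = 15625

$15,625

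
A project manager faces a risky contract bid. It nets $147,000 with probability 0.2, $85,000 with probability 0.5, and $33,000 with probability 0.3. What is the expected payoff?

$81,800

EV = 0.2 × 147000 + 0.5 × 85000 + 0.3 × 33000 = 29400 + 42500 + 9900 = 81800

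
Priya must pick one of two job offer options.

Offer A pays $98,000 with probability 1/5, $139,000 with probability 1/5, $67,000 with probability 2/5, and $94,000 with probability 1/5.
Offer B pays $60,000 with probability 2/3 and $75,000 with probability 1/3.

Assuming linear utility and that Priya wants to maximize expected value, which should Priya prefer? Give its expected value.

Offer A = 1/5 × 98000 + 1/5 × 139000 + 2/5 × 67000 + 1/5 × 94000 = 19600 + 27800 + 26800 + 18800 = 93000
Offer B = 2/3 × 60000 + 1/3 × 75000 = 40000 + 25000 = 65000

Offer A ($93,000)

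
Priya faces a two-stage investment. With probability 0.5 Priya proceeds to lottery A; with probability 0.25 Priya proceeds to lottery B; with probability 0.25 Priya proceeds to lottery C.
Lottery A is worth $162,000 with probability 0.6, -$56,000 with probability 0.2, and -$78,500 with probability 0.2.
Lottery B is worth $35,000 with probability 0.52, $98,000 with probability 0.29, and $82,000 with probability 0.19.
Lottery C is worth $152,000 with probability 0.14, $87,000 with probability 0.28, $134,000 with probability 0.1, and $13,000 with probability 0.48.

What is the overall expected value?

$67,020

EV(A) = 0.6 × 162000 + 0.2 × (-56000) + 0.2 × (-78500) = 97200 − 11200 − 15700 = 70300
EV(B) = 0.52 × 35000 + 0.29 × 98000 + 0.19 × 82000 = 18200 + 28420 + 15580 = 62200
EV(C) = 0.14 × 152000 + 0.28 × 87000 + 0.1 × 134000 + 0.48 × 13000 = 21280 + 24360 + 13400 + 6240 = 65280
Overall = 0.5 × 70300 + 0.25 × 62200 + 0.25 × 65280 = 35150 + 15550 + 16320 = 67020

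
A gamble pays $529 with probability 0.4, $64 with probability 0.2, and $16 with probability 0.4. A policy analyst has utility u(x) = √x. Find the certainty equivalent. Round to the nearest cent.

$153.76

E[u] = 0.4·√529 + 0.2·√64 + 0.4·√16 = 0.4·23 + 0.2·8 + 0.4·4 = 12.4
CE = (12.4)² = 153.76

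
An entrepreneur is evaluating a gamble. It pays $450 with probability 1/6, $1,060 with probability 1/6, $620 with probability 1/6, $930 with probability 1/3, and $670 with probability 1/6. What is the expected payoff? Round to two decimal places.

$776.67

EV = 1/6 × 450 + 1/6 × 1060 + 1/6 × 620 + 1/3 × 930 + 1/6 × 670 = 75 + 176.6667 + 103.3333 + 310 + 111.6667 = 776.6667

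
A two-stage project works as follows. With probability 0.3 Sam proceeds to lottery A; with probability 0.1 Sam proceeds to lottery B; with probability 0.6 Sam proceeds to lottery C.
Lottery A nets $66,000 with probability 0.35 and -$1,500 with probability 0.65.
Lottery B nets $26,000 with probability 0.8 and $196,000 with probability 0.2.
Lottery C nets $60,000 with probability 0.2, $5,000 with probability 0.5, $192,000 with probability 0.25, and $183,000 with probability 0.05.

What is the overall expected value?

$55,627.50

EV(A) = 0.35 × 66000 + 0.65 × (-1500) = 23100 − 975 = 22125
EV(B) = 0.8 × 26000 + 0.2 × 196000 = 20800 + 39200 = 60000
EV(C) = 0.2 × 60000 + 0.5 × 5000 + 0.25 × 192000 + 0.05 × 183000 = 12000 + 2500 + 48000 + 9150 = 71650
Overall = 0.3 × 22125 + 0.1 × 60000 + 0.6 × 71650 = 6637.5 + 6000 + 42990 = 55627.5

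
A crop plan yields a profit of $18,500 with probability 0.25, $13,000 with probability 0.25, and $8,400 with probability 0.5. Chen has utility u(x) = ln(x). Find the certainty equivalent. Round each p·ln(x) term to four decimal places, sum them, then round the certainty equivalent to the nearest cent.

E[u] = 0.25·ln(18500) + 0.25·ln(13000) + 0.5·ln(8400) = 2.4564 + 2.3682 + 4.5180 = 9.3426
CE = e^9.3426 ≈ 11414.05

$11,414.05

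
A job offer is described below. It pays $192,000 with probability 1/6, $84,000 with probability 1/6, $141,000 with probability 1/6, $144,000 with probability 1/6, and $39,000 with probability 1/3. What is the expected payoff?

EV = 1/6 × 192000 + 1/6 × 84000 + 1/6 × 141000 + 1/6 × 144000 + 1/3 × 39000 = 32000 + 14000 + 23500 + 24000 + 13000 = 106500

$106,500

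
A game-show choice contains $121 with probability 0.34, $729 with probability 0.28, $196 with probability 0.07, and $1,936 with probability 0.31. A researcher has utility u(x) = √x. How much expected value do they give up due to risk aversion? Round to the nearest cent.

$187.29

E[u] = 0.34·√121 + 0.28·√729 + 0.07·√196 + 0.31·√1936 = 0.34·11 + 0.28·27 + 0.07·14 + 0.31·44 = 25.92
CE = (25.92)² = 671.8464
Risk premium = EV − CE = 859.14 − 671.8464 = 187.2936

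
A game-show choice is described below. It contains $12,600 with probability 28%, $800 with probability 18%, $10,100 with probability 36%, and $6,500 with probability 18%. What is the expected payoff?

$8,478

EV = 0.28 × 12600 + 0.18 × 800 + 0.36 × 10100 + 0.18 × 6500 = 3528 + 144 + 3636 + 1170 = 8478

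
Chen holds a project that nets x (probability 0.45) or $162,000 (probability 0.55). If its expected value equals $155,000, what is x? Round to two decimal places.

0.45·x + 0.55·162000 = 155000
0.45·x = 155000 − 89100 = 65900
x = 65900 / 0.45 = 146444.4444

x = $146,444.44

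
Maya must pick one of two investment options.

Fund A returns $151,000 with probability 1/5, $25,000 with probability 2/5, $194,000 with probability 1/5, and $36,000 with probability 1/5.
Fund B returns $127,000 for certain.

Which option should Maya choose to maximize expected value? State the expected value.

Fund A = 1/5 × 151000 + 2/5 × 25000 + 1/5 × 194000 + 1/5 × 36000 = 30200 + 10000 + 38800 + 7200 = 86200
Fund B: 127000 (certain)

Fund B ($127,000)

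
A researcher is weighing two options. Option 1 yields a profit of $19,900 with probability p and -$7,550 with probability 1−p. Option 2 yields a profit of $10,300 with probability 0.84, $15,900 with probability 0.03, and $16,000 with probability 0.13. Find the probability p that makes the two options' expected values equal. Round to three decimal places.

p = 0.683

EV(Option 2) = 0.84 × 10300 + 0.03 × 15900 + 0.13 × 16000 = 8652 + 477 + 2080 = 11209
p·19900 + (1−p)·(-7550) = 11209
27450p − 7550 = 11209
p = (11209 + 7550) / 27450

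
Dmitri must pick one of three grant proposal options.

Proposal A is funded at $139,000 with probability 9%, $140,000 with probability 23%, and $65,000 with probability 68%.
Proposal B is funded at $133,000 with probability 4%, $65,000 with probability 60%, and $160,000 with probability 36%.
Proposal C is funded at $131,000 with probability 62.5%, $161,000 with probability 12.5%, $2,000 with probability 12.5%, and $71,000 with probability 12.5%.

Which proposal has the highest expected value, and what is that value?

Proposal A = 0.09 × 139000 + 0.23 × 140000 + 0.68 × 65000 = 12510 + 32200 + 44200 = 88910
Proposal B = 0.04 × 133000 + 0.6 × 65000 + 0.36 × 160000 = 5320 + 39000 + 57600 = 101920
Proposal C = 0.625 × 131000 + 0.125 × 161000 + 0.125 × 2000 + 0.125 × 71000 = 81875 + 20125 + 250 + 8875 = 111125

Proposal C ($111,125)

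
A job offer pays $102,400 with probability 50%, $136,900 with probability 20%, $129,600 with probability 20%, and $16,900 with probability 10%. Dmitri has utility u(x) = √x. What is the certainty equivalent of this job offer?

E[u] = 0.5·√102400 + 0.2·√136900 + 0.2·√129600 + 0.1·√16900 = 0.5·320 + 0.2·370 + 0.2·360 + 0.1·130 = 319
CE = (319)² = 101761

$101,761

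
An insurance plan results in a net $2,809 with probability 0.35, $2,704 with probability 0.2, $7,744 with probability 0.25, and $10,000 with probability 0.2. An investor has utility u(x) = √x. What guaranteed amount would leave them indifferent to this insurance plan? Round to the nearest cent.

$5,033.90

E[u] = 0.35·√2809 + 0.2·√2704 + 0.25·√7744 + 0.2·√10000 = 0.35·53 + 0.2·52 + 0.25·88 + 0.2·100 = 70.95
CE = (70.95)² = 5033.9025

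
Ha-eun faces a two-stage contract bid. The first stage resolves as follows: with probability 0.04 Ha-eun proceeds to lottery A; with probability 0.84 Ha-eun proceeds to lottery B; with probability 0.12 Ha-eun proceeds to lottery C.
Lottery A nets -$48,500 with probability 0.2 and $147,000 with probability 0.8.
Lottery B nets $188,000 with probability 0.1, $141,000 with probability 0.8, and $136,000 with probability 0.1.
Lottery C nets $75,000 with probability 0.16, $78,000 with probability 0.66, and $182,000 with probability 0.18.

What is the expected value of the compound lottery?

EV(A) = 0.2 × (-48500) + 0.8 × 147000 = -9700 + 117600 = 107900
EV(B) = 0.1 × 188000 + 0.8 × 141000 + 0.1 × 136000 = 18800 + 112800 + 13600 = 145200
EV(C) = 0.16 × 75000 + 0.66 × 78000 + 0.18 × 182000 = 12000 + 51480 + 32760 = 96240
Overall = 0.04 × 107900 + 0.84 × 145200 + 0.12 × 96240 = 4316 + 121968 + 11548.8 = 137832.8

$137,832.80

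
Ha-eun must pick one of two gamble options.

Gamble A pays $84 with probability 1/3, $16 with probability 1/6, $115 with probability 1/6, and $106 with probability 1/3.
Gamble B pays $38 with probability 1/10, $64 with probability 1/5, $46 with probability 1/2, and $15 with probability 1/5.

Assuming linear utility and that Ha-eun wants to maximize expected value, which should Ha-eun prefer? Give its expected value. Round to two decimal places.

Gamble A ($85.17)

Gamble A = 1/3 × 84 + 1/6 × 16 + 1/6 × 115 + 1/3 × 106 = 28 + 2.6667 + 19.1667 + 35.3333 = 85.1667
Gamble B = 1/10 × 38 + 1/5 × 64 + 1/2 × 46 + 1/5 × 15 = 3.8 + 12.8 + 23 + 3 = 42.6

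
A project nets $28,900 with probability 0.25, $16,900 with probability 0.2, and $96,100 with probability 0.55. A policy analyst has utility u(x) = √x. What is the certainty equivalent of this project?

$57,121

E[u] = 0.25·√28900 + 0.2·√16900 + 0.55·√96100 = 0.25·170 + 0.2·130 + 0.55·310 = 239
CE = (239)² = 57121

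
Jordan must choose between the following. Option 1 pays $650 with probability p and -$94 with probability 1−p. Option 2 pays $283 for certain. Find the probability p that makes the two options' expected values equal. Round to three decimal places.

p = 0.507

p·650 + (1−p)·(-94) = 283
744p − 94 = 283
p = (283 + 94) / 744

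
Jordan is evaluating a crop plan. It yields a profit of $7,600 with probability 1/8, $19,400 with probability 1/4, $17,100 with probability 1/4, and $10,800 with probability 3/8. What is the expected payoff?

EV = 1/8 × 7600 + 1/4 × 19400 + 1/4 × 17100 + 3/8 × 10800 = 950 + 4850 + 4275 + 4050 = 14125

$14,125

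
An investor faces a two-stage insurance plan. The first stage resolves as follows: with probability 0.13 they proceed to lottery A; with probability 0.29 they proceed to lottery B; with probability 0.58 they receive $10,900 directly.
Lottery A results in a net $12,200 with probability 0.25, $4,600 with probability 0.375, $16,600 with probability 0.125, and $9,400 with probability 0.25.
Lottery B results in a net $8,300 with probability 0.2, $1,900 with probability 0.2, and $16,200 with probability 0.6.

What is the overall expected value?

$10,928.40

EV(A) = 0.25 × 12200 + 0.375 × 4600 + 0.125 × 16600 + 0.25 × 9400 = 3050 + 1725 + 2075 + 2350 = 9200
EV(B) = 0.2 × 8300 + 0.2 × 1900 + 0.6 × 16200 = 1660 + 380 + 9720 = 11760
Branch C: 10900 (certain)
Overall = 0.13 × 9200 + 0.29 × 11760 + 0.58 × 10900 = 1196 + 3410.4 + 6322 = 10928.4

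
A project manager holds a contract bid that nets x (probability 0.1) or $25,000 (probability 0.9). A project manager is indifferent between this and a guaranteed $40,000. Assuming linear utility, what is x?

x = $175,000

0.1·x + 0.9·25000 = 40000
0.1·x = 40000 − 22500 = 17500
x = 17500 / 0.1 = 175000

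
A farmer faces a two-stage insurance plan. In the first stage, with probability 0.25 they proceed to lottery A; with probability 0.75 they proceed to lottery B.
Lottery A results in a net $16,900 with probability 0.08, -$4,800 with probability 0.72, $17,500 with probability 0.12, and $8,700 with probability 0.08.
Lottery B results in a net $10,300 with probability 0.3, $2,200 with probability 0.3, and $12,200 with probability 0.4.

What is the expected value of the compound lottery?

EV(A) = 0.08 × 16900 + 0.72 × (-4800) + 0.12 × 17500 + 0.08 × 8700 = 1352 − 3456 + 2100 + 696 = 692
EV(B) = 0.3 × 10300 + 0.3 × 2200 + 0.4 × 12200 = 3090 + 660 + 4880 = 8630
Overall = 0.25 × 692 + 0.75 × 8630 = 173 + 6472.5 = 6645.5

$6,645.50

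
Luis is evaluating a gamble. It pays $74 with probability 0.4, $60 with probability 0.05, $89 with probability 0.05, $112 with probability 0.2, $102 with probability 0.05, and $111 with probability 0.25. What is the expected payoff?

EV = 0.4 × 74 + 0.05 × 60 + 0.05 × 89 + 0.2 × 112 + 0.05 × 102 + 0.25 × 111 = 29.6 + 3 + 4.45 + 22.4 + 5.1 + 27.75 = 92.3

$92.30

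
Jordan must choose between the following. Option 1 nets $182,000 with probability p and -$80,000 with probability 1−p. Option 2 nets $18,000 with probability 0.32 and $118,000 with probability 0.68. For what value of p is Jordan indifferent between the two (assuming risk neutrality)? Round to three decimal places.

p = 0.634

EV(Option 2) = 0.32 × 18000 + 0.68 × 118000 = 5760 + 80240 = 86000
p·182000 + (1−p)·(-80000) = 86000
262000p − 80000 = 86000
p = (86000 + 80000) / 262000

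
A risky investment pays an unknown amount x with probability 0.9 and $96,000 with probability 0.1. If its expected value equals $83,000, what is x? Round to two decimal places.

x = $81,555.56

0.9·x + 0.1·96000 = 83000
0.9·x = 83000 − 9600 = 73400
x = 73400 / 0.9 = 81555.5556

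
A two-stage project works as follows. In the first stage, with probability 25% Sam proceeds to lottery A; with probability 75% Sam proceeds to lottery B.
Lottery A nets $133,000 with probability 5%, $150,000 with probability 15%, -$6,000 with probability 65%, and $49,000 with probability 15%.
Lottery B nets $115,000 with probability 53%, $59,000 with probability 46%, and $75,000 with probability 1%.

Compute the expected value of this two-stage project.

EV(A) = 0.05 × 133000 + 0.15 × 150000 + 0.65 × (-6000) + 0.15 × 49000 = 6650 + 22500 − 3900 + 7350 = 32600
EV(B) = 0.53 × 115000 + 0.46 × 59000 + 0.01 × 75000 = 60950 + 27140 + 750 = 88840
Overall = 0.25 × 32600 + 0.75 × 88840 = 8150 + 66630 = 74780

$74,780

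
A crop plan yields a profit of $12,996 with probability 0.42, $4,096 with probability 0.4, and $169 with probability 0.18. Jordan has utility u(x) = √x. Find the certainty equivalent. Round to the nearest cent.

$5,748.67

E[u] = 0.42·√12996 + 0.4·√4096 + 0.18·√169 = 0.42·114 + 0.4·64 + 0.18·13 = 75.82
CE = (75.82)² = 5748.6724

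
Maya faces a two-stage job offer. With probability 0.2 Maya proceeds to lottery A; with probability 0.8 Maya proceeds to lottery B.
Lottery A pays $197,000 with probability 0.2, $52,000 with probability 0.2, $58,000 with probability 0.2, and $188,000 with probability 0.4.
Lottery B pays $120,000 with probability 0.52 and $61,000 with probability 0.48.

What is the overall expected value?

$100,664

EV(A) = 0.2 × 197000 + 0.2 × 52000 + 0.2 × 58000 + 0.4 × 188000 = 39400 + 10400 + 11600 + 75200 = 136600
EV(B) = 0.52 × 120000 + 0.48 × 61000 = 62400 + 29280 = 91680
Overall = 0.2 × 136600 + 0.8 × 91680 = 27320 + 73344 = 100664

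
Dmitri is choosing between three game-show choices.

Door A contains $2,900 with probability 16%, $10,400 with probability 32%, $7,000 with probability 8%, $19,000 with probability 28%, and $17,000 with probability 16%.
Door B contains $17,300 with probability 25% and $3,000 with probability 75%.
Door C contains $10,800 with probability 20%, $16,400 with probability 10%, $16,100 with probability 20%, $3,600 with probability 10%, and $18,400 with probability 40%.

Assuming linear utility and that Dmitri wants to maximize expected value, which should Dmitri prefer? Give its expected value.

Door A = 0.16 × 2900 + 0.32 × 10400 + 0.08 × 7000 + 0.28 × 19000 + 0.16 × 17000 = 464 + 3328 + 560 + 5320 + 2720 = 12392
Door B = 0.25 × 17300 + 0.75 × 3000 = 4325 + 2250 = 6575
Door C = 0.2 × 10800 + 0.1 × 16400 + 0.2 × 16100 + 0.1 × 3600 + 0.4 × 18400 = 2160 + 1640 + 3220 + 360 + 7360 = 14740

Door C ($14,740)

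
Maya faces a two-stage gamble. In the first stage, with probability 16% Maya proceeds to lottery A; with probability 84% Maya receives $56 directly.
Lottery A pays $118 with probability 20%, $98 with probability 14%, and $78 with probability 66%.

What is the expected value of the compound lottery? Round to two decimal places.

$61.25

EV(A) = 0.2 × 118 + 0.14 × 98 + 0.66 × 78 = 23.6 + 13.72 + 51.48 = 88.8
Branch B: 56 (certain)
Overall = 0.16 × 88.8 + 0.84 × 56 = 14.208 + 47.04 = 61.248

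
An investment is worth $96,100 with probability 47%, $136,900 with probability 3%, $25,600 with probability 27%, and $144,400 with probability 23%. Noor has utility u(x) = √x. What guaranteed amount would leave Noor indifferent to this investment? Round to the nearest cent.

E[u] = 0.47·√96100 + 0.03·√136900 + 0.27·√25600 + 0.23·√144400 = 0.47·310 + 0.03·370 + 0.27·160 + 0.23·380 = 287.4
CE = (287.4)² = 82598.76

$82,598.76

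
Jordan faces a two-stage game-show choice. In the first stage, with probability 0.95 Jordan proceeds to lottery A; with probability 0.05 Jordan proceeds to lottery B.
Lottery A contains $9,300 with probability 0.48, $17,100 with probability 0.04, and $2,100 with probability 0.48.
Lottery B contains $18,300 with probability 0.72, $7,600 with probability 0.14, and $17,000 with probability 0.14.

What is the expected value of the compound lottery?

EV(A) = 0.48 × 9300 + 0.04 × 17100 + 0.48 × 2100 = 4464 + 684 + 1008 = 6156
EV(B) = 0.72 × 18300 + 0.14 × 7600 + 0.14 × 17000 = 13176 + 1064 + 2380 = 16620
Overall = 0.95 × 6156 + 0.05 × 16620 = 5848.2 + 831 = 6679.2

$6,679.20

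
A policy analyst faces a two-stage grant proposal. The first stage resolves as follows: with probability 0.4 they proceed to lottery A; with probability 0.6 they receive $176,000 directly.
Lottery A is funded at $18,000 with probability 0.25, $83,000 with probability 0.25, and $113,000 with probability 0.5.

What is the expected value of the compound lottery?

EV(A) = 0.25 × 18000 + 0.25 × 83000 + 0.5 × 113000 = 4500 + 20750 + 56500 = 81750
Branch B: 176000 (certain)
Overall = 0.4 × 81750 + 0.6 × 176000 = 32700 + 105600 = 138300

$138,300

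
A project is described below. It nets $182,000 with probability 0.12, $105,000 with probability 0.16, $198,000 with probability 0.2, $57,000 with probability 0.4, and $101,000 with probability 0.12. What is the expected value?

$113,160

EV = 0.12 × 182000 + 0.16 × 105000 + 0.2 × 198000 + 0.4 × 57000 + 0.12 × 101000 = 21840 + 16800 + 39600 + 22800 + 12120 = 113160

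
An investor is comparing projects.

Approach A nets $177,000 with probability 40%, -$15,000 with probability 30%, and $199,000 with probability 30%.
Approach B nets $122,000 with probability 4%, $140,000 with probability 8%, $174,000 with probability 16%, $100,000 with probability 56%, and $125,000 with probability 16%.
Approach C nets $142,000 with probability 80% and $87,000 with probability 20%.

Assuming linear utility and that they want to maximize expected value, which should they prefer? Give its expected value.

Approach C ($131,000)

Approach A = 0.4 × 177000 + 0.3 × (-15000) + 0.3 × 199000 = 70800 − 4500 + 59700 = 126000
Approach B = 0.04 × 122000 + 0.08 × 140000 + 0.16 × 174000 + 0.56 × 100000 + 0.16 × 125000 = 4880 + 11200 + 27840 + 56000 + 20000 = 119920
Approach C = 0.8 × 142000 + 0.2 × 87000 = 113600 + 17400 = 131000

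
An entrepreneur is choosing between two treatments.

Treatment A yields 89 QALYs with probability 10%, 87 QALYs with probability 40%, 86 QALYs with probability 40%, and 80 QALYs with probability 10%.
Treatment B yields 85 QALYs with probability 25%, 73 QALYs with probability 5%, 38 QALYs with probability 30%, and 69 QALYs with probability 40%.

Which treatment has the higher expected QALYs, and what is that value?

Treatment A = 0.1 × 89 + 0.4 × 87 + 0.4 × 86 + 0.1 × 80 = 8.9 + 34.8 + 34.4 + 8 = 86.1
Treatment B = 0.25 × 85 + 0.05 × 73 + 0.3 × 38 + 0.4 × 69 = 21.25 + 3.65 + 11.4 + 27.6 = 63.9

Treatment A (86.1 QALYs)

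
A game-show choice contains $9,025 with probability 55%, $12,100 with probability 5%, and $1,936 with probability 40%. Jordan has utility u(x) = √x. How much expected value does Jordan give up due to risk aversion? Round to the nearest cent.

$665.53

E[u] = 0.55·√9025 + 0.05·√12100 + 0.4·√1936 = 0.55·95 + 0.05·110 + 0.4·44 = 75.35
CE = (75.35)² = 5677.6225
Risk premium = EV − CE = 6343.15 − 5677.6225 = 665.5275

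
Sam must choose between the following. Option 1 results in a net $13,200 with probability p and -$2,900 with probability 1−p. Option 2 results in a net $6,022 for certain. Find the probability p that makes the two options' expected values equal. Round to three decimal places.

p·13200 + (1−p)·(-2900) = 6022
16100p − 2900 = 6022
p = (6022 + 2900) / 16100

p = 0.554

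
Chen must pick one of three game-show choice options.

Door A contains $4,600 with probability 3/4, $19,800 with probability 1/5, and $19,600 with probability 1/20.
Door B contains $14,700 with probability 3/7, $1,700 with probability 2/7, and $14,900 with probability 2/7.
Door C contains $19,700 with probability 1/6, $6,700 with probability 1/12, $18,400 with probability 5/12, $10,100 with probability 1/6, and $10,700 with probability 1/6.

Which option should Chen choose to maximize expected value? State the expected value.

Door C ($14,975)

Door A = 3/4 × 4600 + 1/5 × 19800 + 1/20 × 19600 = 3450 + 3960 + 980 = 8390
Door B = 3/7 × 14700 + 2/7 × 1700 + 2/7 × 14900 = 6300 + 485.7143 + 4257.1429 = 11042.8571
Door C = 1/6 × 19700 + 1/12 × 6700 + 5/12 × 18400 + 1/6 × 10100 + 1/6 × 10700 = 3283.3333 + 558.3333 + 7666.6667 + 1683.3333 + 1783.3333 = 14975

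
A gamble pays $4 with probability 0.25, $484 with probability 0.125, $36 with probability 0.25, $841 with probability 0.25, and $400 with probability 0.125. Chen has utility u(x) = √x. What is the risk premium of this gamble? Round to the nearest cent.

E[u] = 0.25·√4 + 0.125·√484 + 0.25·√36 + 0.25·√841 + 0.125·√400 = 0.25·2 + 0.125·22 + 0.25·6 + 0.25·29 + 0.125·20 = 14.5
CE = (14.5)² = 210.25
Risk premium = EV − CE = 330.75 − 210.25 = 120.5

$120.50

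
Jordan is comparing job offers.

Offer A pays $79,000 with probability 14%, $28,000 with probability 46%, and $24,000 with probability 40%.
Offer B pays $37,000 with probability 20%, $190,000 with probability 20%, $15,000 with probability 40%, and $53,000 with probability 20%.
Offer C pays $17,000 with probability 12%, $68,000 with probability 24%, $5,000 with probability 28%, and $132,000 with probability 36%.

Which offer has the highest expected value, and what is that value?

Offer C ($67,280)

Offer A = 0.14 × 79000 + 0.46 × 28000 + 0.4 × 24000 = 11060 + 12880 + 9600 = 33540
Offer B = 0.2 × 37000 + 0.2 × 190000 + 0.4 × 15000 + 0.2 × 53000 = 7400 + 38000 + 6000 + 10600 = 62000
Offer C = 0.12 × 17000 + 0.24 × 68000 + 0.28 × 5000 + 0.36 × 132000 = 2040 + 16320 + 1400 + 47520 = 67280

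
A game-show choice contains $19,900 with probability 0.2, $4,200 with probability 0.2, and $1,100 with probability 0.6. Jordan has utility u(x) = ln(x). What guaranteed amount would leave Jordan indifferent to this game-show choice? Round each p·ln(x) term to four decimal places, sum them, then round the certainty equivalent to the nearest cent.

E[u] = 0.2·ln(19900) + 0.2·ln(4200) + 0.6·ln(1100) = 1.9797 + 1.6686 + 4.2018 = 7.8501
CE = e^7.8501 ≈ 2565.99

$2,565.99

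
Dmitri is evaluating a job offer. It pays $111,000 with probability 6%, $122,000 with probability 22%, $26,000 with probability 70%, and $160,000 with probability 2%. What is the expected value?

$54,900

EV = 0.06 × 111000 + 0.22 × 122000 + 0.7 × 26000 + 0.02 × 160000 = 6660 + 26840 + 18200 + 3200 = 54900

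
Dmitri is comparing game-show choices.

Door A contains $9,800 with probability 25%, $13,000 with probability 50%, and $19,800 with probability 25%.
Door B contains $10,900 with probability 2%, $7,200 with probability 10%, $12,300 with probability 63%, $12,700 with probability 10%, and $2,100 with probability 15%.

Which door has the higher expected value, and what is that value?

Door A = 0.25 × 9800 + 0.5 × 13000 + 0.25 × 19800 = 2450 + 6500 + 4950 = 13900
Door B = 0.02 × 10900 + 0.1 × 7200 + 0.63 × 12300 + 0.1 × 12700 + 0.15 × 2100 = 218 + 720 + 7749 + 1270 + 315 = 10272

Door A ($13,900)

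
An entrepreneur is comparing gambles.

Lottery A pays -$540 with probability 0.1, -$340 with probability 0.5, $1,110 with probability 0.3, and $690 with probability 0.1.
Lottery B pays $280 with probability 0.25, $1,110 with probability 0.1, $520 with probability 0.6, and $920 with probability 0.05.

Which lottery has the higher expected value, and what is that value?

Lottery A = 0.1 × (-540) + 0.5 × (-340) + 0.3 × 1110 + 0.1 × 690 = -54 − 170 + 333 + 69 = 178
Lottery B = 0.25 × 280 + 0.1 × 1110 + 0.6 × 520 + 0.05 × 920 = 70 + 111 + 312 + 46 = 539

Lottery B ($539)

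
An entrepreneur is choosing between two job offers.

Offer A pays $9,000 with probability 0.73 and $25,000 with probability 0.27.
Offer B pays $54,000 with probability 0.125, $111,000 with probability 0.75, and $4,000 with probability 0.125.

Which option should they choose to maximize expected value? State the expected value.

Offer A = 0.73 × 9000 + 0.27 × 25000 = 6570 + 6750 = 13320
Offer B = 0.125 × 54000 + 0.75 × 111000 + 0.125 × 4000 = 6750 + 83250 + 500 = 90500

Offer B ($90,500)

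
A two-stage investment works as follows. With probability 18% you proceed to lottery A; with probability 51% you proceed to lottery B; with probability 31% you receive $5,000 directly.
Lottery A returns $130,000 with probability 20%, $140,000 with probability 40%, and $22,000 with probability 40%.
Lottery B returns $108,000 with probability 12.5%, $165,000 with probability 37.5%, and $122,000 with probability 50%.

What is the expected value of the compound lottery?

EV(A) = 0.2 × 130000 + 0.4 × 140000 + 0.4 × 22000 = 26000 + 56000 + 8800 = 90800
EV(B) = 0.125 × 108000 + 0.375 × 165000 + 0.5 × 122000 = 13500 + 61875 + 61000 = 136375
Branch C: 5000 (certain)
Overall = 0.18 × 90800 + 0.51 × 136375 + 0.31 × 5000 = 16344 + 69551.25 + 1550 = 87445.25

$87,445.25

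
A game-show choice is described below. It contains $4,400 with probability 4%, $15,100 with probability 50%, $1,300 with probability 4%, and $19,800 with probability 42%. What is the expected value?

EV = 0.04 × 4400 + 0.5 × 15100 + 0.04 × 1300 + 0.42 × 19800 = 176 + 7550 + 52 + 8316 = 16094

$16,094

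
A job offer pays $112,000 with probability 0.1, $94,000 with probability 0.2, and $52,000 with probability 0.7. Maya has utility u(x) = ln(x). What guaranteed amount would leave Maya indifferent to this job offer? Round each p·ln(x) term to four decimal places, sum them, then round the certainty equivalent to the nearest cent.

$63,202.55

E[u] = 0.1·ln(112000) + 0.2·ln(94000) + 0.7·ln(52000) = 1.1626 + 2.2902 + 7.6013 = 11.0541
CE = e^11.0541 ≈ 63202.55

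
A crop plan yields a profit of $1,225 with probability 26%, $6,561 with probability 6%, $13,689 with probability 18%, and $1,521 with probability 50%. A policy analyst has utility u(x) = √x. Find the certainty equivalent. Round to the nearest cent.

E[u] = 0.26·√1225 + 0.06·√6561 + 0.18·√13689 + 0.5·√1521 = 0.26·35 + 0.06·81 + 0.18·117 + 0.5·39 = 54.52
CE = (54.52)² = 2972.4304

$2,972.43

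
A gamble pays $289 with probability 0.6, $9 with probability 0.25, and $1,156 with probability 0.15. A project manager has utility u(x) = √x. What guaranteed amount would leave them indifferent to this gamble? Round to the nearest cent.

E[u] = 0.6·√289 + 0.25·√9 + 0.15·√1156 = 0.6·17 + 0.25·3 + 0.15·34 = 16.05
CE = (16.05)² = 257.6025

$257.60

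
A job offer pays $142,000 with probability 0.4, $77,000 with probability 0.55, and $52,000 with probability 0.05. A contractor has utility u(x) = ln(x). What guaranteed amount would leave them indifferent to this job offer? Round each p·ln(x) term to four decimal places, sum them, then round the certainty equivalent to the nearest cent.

E[u] = 0.4·ln(142000) + 0.55·ln(77000) + 0.05·ln(52000) = 4.7454 + 6.1884 + 0.5429 = 11.4767
CE = e^11.4767 ≈ 96442.28

$96,442.28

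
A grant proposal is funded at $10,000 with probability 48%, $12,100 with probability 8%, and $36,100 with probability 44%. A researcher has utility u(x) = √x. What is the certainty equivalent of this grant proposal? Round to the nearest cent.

E[u] = 0.48·√10000 + 0.08·√12100 + 0.44·√36100 = 0.48·100 + 0.08·110 + 0.44·190 = 140.4
CE = (140.4)² = 19712.16

$19,712.16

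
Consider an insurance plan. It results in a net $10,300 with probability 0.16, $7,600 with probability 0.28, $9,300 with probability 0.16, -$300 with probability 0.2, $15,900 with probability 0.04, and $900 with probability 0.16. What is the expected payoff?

EV = 0.16 × 10300 + 0.28 × 7600 + 0.16 × 9300 + 0.2 × (-300) + 0.04 × 15900 + 0.16 × 900 = 1648 + 2128 + 1488 − 60 + 636 + 144 = 5984

$5,984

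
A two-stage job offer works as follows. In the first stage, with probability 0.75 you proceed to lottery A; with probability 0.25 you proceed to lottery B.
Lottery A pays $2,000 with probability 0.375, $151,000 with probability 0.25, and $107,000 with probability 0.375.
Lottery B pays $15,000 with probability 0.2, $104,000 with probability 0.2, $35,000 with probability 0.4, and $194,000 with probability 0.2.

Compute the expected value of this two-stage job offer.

EV(A) = 0.375 × 2000 + 0.25 × 151000 + 0.375 × 107000 = 750 + 37750 + 40125 = 78625
EV(B) = 0.2 × 15000 + 0.2 × 104000 + 0.4 × 35000 + 0.2 × 194000 = 3000 + 20800 + 14000 + 38800 = 76600
Overall = 0.75 × 78625 + 0.25 × 76600 = 58968.75 + 19150 = 78118.75

$78,118.75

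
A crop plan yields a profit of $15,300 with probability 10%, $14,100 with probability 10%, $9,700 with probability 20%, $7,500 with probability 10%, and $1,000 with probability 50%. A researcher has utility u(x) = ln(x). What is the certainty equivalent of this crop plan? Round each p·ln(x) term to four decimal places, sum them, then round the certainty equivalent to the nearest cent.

E[u] = 0.1·ln(15300) + 0.1·ln(14100) + 0.2·ln(9700) + 0.1·ln(7500) + 0.5·ln(1000) = 0.9636 + 0.9554 + 1.8360 + 0.8923 + 3.4539 = 8.1012
CE = e^8.1012 ≈ 3298.42

$3,298.42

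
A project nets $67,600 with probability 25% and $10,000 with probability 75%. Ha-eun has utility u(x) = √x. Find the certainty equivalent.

$19,600

E[u] = 0.25·√67600 + 0.75·√10000 = 0.25·260 + 0.75·100 = 140
CE = (140)² = 19600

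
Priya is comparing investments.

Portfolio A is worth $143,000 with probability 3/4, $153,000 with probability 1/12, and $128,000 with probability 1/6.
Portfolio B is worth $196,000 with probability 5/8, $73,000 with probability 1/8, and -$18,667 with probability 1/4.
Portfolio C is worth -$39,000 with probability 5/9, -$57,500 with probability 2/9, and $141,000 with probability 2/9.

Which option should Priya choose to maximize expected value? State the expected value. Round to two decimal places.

Portfolio A ($141,333.33)

Portfolio A = 3/4 × 143000 + 1/12 × 153000 + 1/6 × 128000 = 107250 + 12750 + 21333.3333 = 141333.3333
Portfolio B = 5/8 × 196000 + 1/8 × 73000 + 1/4 × (-18667) = 122500 + 9125 − 4666.75 = 126958.25
Portfolio C = 5/9 × (-39000) + 2/9 × (-57500) + 2/9 × 141000 = -21666.6667 − 12777.7778 + 31333.3333 = -3111.1111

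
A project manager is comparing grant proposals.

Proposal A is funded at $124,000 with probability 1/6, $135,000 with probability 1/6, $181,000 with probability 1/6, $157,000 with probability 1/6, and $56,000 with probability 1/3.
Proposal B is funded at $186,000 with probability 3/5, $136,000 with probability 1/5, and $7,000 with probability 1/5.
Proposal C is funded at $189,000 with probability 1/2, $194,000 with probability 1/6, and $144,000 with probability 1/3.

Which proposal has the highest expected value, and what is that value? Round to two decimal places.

Proposal C ($174,833.33)

Proposal A = 1/6 × 124000 + 1/6 × 135000 + 1/6 × 181000 + 1/6 × 157000 + 1/3 × 56000 = 20666.6667 + 22500 + 30166.6667 + 26166.6667 + 18666.6667 = 118166.6667
Proposal B = 3/5 × 186000 + 1/5 × 136000 + 1/5 × 7000 = 111600 + 27200 + 1400 = 140200
Proposal C = 1/2 × 189000 + 1/6 × 194000 + 1/3 × 144000 = 94500 + 32333.3333 + 48000 = 174833.3333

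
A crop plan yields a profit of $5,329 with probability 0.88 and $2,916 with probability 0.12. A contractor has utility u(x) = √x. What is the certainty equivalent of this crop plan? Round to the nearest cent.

E[u] = 0.88·√5329 + 0.12·√2916 = 0.88·73 + 0.12·54 = 70.72
CE = (70.72)² = 5001.3184

$5,001.32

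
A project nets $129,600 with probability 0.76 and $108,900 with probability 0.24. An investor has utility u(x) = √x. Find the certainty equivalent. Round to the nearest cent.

E[u] = 0.76·√129600 + 0.24·√108900 = 0.76·360 + 0.24·330 = 352.8
CE = (352.8)² = 124467.84

$124,467.84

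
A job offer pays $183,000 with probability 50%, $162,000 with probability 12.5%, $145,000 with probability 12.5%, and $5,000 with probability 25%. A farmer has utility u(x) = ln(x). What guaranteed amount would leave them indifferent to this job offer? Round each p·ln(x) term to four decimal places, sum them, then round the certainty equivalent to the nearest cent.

$71,175.22

E[u] = 0.5·ln(183000) + 0.125·ln(162000) + 0.125·ln(145000) + 0.25·ln(5000) = 6.0586 + 1.4994 + 1.4856 + 2.1293 = 11.1729
CE = e^11.1729 ≈ 71175.22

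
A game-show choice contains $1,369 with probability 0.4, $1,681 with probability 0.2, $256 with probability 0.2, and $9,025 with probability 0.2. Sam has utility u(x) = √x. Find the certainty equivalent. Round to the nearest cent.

$2,043.04

E[u] = 0.4·√1369 + 0.2·√1681 + 0.2·√256 + 0.2·√9025 = 0.4·37 + 0.2·41 + 0.2·16 + 0.2·95 = 45.2
CE = (45.2)² = 2043.04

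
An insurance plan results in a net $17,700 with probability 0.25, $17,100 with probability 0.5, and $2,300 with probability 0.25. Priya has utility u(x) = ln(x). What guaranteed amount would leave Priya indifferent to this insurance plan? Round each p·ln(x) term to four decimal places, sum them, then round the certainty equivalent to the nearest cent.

$10,445.22

E[u] = 0.25·ln(17700) + 0.5·ln(17100) + 0.25·ln(2300) = 2.4453 + 4.8734 + 1.9352 = 9.2539
CE = e^9.2539 ≈ 10445.22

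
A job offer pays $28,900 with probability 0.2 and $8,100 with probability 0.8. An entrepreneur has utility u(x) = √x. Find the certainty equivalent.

E[u] = 0.2·√28900 + 0.8·√8100 = 0.2·170 + 0.8·90 = 106
CE = (106)² = 11236

$11,236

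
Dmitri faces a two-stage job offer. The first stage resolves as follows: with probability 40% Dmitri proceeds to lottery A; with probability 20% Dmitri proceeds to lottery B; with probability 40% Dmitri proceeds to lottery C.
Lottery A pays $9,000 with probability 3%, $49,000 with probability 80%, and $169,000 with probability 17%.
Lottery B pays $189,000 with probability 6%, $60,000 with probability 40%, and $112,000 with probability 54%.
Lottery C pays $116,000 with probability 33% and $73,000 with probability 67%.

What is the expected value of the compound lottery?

$81,320

EV(A) = 0.03 × 9000 + 0.8 × 49000 + 0.17 × 169000 = 270 + 39200 + 28730 = 68200
EV(B) = 0.06 × 189000 + 0.4 × 60000 + 0.54 × 112000 = 11340 + 24000 + 60480 = 95820
EV(C) = 0.33 × 116000 + 0.67 × 73000 = 38280 + 48910 = 87190
Overall = 0.4 × 68200 + 0.2 × 95820 + 0.4 × 87190 = 27280 + 19164 + 34876 = 81320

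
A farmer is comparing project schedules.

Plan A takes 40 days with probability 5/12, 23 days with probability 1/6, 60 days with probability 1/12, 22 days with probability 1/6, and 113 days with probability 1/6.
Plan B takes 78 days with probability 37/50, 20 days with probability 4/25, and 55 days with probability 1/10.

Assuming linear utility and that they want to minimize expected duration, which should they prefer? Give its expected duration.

Plan A (48 days)

Plan A = 5/12 × 40 + 1/6 × 23 + 1/12 × 60 + 1/6 × 22 + 1/6 × 113 = 16.6667 + 3.8333 + 5 + 3.6667 + 18.8333 = 48
Plan B = 37/50 × 78 + 4/25 × 20 + 1/10 × 55 = 57.72 + 3.2 + 5.5 = 66.42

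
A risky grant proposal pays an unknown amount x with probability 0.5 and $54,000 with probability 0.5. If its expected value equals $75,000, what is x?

x = $96,000

0.5·x + 0.5·54000 = 75000
0.5·x = 75000 − 27000 = 48000
x = 48000 / 0.5 = 96000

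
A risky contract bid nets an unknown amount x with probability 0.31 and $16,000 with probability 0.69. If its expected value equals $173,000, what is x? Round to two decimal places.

x = $522,451.61

0.31·x + 0.69·16000 = 173000
0.31·x = 173000 − 11040 = 161960
x = 161960 / 0.31 = 522451.6129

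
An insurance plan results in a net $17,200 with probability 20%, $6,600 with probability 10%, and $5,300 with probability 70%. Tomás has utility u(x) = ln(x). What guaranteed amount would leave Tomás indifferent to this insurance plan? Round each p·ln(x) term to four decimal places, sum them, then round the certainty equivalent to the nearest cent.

E[u] = 0.2·ln(17200) + 0.1·ln(6600) + 0.7·ln(5300) = 1.9505 + 0.8795 + 6.0028 = 8.8328
CE = e^8.8328 ≈ 6855.46

$6,855.46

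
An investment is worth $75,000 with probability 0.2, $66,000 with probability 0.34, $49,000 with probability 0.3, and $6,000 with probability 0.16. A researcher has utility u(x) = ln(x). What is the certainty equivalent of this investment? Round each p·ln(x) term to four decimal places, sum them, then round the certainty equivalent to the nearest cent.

E[u] = 0.2·ln(75000) + 0.34·ln(66000) + 0.3·ln(49000) + 0.16·ln(6000) = 2.2450 + 3.7731 + 3.2399 + 1.3919 = 10.6499
CE = e^10.6499 ≈ 42188.38

$42,188.38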